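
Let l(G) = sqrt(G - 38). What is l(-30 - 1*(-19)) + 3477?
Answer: 3477 + 7*I ≈ 3477.0 + 7.0*I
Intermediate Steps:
l(G) = sqrt(-38 + G)
l(-30 - 1*(-19)) + 3477 = sqrt(-38 + (-30 - 1*(-19))) + 3477 = sqrt(-38 + (-30 + 19)) + 3477 = sqrt(-38 - 11) + 3477 = sqrt(-49) + 3477 = 7*I + 3477 = 3477 + 7*I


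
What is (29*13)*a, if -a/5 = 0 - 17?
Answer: 32045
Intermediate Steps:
a = 85 (a = -5*(0 - 17) = -5*(-17) = 85)
(29*13)*a = (29*13)*85 = 377*85 = 32045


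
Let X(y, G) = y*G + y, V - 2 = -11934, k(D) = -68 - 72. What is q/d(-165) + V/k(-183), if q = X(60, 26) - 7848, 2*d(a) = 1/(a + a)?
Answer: 143869783/35 ≈ 4.1106e+6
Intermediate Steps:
k(D) = -140
V = -11932 (V = 2 - 11934 = -11932)
X(y, G) = y + G*y (X(y, G) = G*y + y = y + G*y)
d(a) = 1/(4*a) (d(a) = 1/(2*(a + a)) = 1/(2*((2*a))) = (1/(2*a))/2 = 1/(4*a))
q = -6228 (q = 60*(1 + 26) - 7848 = 60*27 - 7848 = 1620 - 7848 = -6228)
q/d(-165) + V/k(-183) = -6228/((¼)/(-165)) - 11932/(-140) = -6228/((¼)*(-1/165)) - 11932*(-1/140) = -6228/(-1/660) + 2983/35 = -6228*(-660) + 2983/35 = 4110480 + 2983/35 = 143869783/35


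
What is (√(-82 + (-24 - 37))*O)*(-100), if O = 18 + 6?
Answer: -2400*I*√143 ≈ -28700.0*I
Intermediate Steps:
O = 24
(√(-82 + (-24 - 37))*O)*(-100) = (√(-82 + (-24 - 37))*24)*(-100) = (√(-82 - 61)*24)*(-100) = (√(-143)*24)*(-100) = ((I*√143)*24)*(-100) = (24*I*√143)*(-100) = -2400*I*√143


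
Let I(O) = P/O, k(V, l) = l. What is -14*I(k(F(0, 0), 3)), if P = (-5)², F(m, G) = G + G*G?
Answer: -350/3 ≈ -116.67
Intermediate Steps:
F(m, G) = G + G²
P = 25
I(O) = 25/O
-14*I(k(F(0, 0), 3)) = -350/3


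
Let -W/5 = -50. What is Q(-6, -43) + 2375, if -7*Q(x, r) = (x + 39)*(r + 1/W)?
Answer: 4510967/1750 ≈ 2577.7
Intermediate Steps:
W = 250 (W = -5*(-50) = 250)
Q(x, r) = -(39 + x)*(1/250 + r)/7 (Q(x, r) = -(x + 39)*(r + 1/250)/7 = -(39 + x)*(r + 1/250)/7 = -(39 + x)*(1/250 + r)/7)
Q(-6, -43) + 2375 = (-39/1750 - 1/1750*(-6) - 1/7*(-43)*(39 - 6)) + 2375 = (-39/1750 + 3/875 - 1/7*(-43)*33) + 2375 = (-39/1750 + 3/875 + 1419/7) + 2375 = 354717/1750 + 2375 = 4510967/1750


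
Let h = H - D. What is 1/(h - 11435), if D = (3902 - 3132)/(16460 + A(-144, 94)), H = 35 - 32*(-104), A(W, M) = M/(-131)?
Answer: -1078083/8702336411 ≈ -0.00012388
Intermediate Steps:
A(W, M) = -M/131 (A(W, M) = M*(-1/131) = -M/131)
H = 3363 (H = 35 + 3328 = 3363)
D = 50435/1078083 (D = (3902 - 3132)/(16460 - 1/131*94) = 770/(16460 - 94/131) = 770/(2156166/131) = 770*(131/2156166) = 50435/1078083 ≈ 0.046782)
h = 3625542694/1078083 (h = 3363 - 1*50435/1078083 = 3363 - 50435/1078083 = 3625542694/1078083 ≈ 3363.0)
1/(h - 11435) = 1/(3625542694/1078083 - 11435) = 1/(-8702336411/1078083) = -1078083/8702336411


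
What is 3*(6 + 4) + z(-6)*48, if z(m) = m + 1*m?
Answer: -546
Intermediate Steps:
z(m) = 2*m (z(m) = m + m = 2*m)
3*(6 + 4) + z(-6)*48 = 3*(6 + 4) + (2*(-6))*48 = 3*10 - 12*48 = 30 - 576 = -546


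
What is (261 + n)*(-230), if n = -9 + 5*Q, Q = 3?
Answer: -61410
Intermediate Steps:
n = 6 (n = -9 + 5*3 = -9 + 15 = 6)
(261 + n)*(-230) = (261 + 6)*(-230) = 267*(-230) = -61410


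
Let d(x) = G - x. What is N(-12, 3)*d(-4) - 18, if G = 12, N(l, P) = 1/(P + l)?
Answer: -178/9 ≈ -19.778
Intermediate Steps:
d(x) = 12 - x
N(-12, 3)*d(-4) - 18 = (12 - 1*(-4))/(3 - 12) - 18 = (12 + 4)/(-9) - 18 = -⅑*16 - 18 = -16/9 - 18 = -178/9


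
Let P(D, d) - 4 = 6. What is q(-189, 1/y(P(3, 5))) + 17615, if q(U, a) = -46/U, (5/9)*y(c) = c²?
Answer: 3329281/189 ≈ 17615.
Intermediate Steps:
P(D, d) = 10 (P(D, d) = 4 + 6 = 10)
y(c) = 9*c²/5
q(-189, 1/y(P(3, 5))) + 17615 = -46/(-189) + 17615 = -46*(-1/189) + 17615 = 46/189 + 17615 = 3329281/189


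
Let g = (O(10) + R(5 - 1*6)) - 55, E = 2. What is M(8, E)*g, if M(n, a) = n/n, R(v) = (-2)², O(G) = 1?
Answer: -50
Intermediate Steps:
R(v) = 4
M(n, a) = 1
g = -50 (g = (1 + 4) - 55 = 5 - 55 = -50)
M(8, E)*g = 1*(-50) = -50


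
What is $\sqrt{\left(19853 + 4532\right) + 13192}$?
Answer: $\sqrt{37577} \approx 193.85$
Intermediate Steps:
$\sqrt{\left(19853 + 4532\right) + 13192} = \sqrt{24385 + 13192} = \sqrt{37577}$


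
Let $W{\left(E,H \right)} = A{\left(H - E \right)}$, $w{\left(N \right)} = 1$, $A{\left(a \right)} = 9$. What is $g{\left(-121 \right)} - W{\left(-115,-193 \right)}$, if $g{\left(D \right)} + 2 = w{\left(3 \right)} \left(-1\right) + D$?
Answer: $-133$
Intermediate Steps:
$g{\left(D \right)} = -3 + D$ ($g{\left(D \right)} = -2 + \left(1 \left(-1\right) + D\right) = -2 + \left(-1 + D\right) = -3 + D$)
$W{\left(E,H \right)} = 9$
$g{\left(-121 \right)} - W{\left(-115,-193 \right)} = \left(-3 - 121\right) - 9 = -124 - 9 = -133$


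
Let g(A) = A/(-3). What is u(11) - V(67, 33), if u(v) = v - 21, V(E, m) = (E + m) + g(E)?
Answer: -263/3 ≈ -87.667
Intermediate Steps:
g(A) = -A/3 (g(A) = A*(-1/3) = -A/3)
V(E, m) = m + 2*E/3 (V(E, m) = (E + m) - E/3 = m + 2*E/3)
u(v) = -21 + v
u(11) - V(67, 33) = (-21 + 11) - (33 + (2/3)*67) = -10 - (33 + 134/3) = -10 - 1*233/3 = -10 - 233/3 = -263/3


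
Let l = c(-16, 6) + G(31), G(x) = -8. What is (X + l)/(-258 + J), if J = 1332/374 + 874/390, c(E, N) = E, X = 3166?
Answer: -114573030/9196381 ≈ -12.458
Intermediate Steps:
J = 211589/36465 (J = 1332*(1/374) + 874*(1/390) = 666/187 + 437/195 = 211589/36465 ≈ 5.8025)
l = -24 (l = -16 - 8 = -24)
(X + l)/(-258 + J) = (3166 - 24)/(-258 + 211589/36465) = 3142/(-9196381/36465) = 3142*(-36465/9196381) = -114573030/9196381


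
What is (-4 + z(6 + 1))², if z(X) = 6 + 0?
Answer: 4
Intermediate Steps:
z(X) = 6
(-4 + z(6 + 1))² = (-4 + 6)² = 2² = 4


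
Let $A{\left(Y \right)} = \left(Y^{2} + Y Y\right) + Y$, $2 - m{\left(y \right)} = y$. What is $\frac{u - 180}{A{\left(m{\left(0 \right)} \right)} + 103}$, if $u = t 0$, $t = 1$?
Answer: $- \frac{180}{113} \approx -1.5929$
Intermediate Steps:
$m{\left(y \right)} = 2 - y$
$A{\left(Y \right)} = Y + 2 Y^{2}$ ($A{\left(Y \right)} = \left(Y^{2} + Y^{2}\right) + Y = 2 Y^{2} + Y = Y + 2 Y^{2}$)
$u = 0$ ($u = 1 \cdot 0 = 0$)
$\frac{u - 180}{A{\left(m{\left(0 \right)} \right)} + 103} = \frac{0 - 180}{\left(2 - 0\right) \left(1 + 2 \left(2 - 0\right)\right) + 103} = - \frac{180}{\left(2 + 0\right) \left(1 + 2 \left(2 + 0\right)\right) + 103} = - \frac{180}{2 \left(1 + 2 \cdot 2\right) + 103} = - \frac{180}{2 \left(1 + 4\right) + 103} = - \frac{180}{2 \cdot 5 + 103} = - \frac{180}{10 + 103} = - \frac{180}{113}$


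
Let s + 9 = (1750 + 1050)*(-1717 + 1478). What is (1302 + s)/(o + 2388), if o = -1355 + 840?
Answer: -667907/1873 ≈ -356.60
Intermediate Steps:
o = -515
s = -669209 (s = -9 + (1750 + 1050)*(-1717 + 1478) = -9 + 2800*(-239) = -9 - 669200 = -669209)
(1302 + s)/(o + 2388) = (1302 - 669209)/(-515 + 2388) = -667907/1873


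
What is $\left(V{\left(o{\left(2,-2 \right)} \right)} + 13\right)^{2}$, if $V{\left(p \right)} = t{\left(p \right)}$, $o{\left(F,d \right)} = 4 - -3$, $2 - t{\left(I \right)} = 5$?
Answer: $100$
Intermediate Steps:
$t{\left(I \right)} = -3$ ($t{\left(I \right)} = 2 - 5 = -3$)
$o{\left(F,d \right)} = 7$ ($o{\left(F,d \right)} = 4 + 3 = 7$)
$V{\left(p \right)} = -3$
$\left(V{\left(o{\left(2,-2 \right)} \right)} + 13\right)^{2} = \left(-3 + 13\right)^{2} = 10^{2} = 100$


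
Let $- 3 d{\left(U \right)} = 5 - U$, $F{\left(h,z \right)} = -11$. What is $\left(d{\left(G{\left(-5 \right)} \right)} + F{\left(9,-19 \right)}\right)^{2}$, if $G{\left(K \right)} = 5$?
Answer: $121$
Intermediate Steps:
$d{\left(U \right)} = - \frac{5}{3} + \frac{U}{3}$ ($d{\left(U \right)} = - \frac{5 - U}{3} = - \frac{5}{3} + \frac{U}{3}$)
$\left(d{\left(G{\left(-5 \right)} \right)} + F{\left(9,-19 \right)}\right)^{2} = \left(\left(- \frac{5}{3} + \frac{1}{3} \cdot 5\right) - 11\right)^{2} = \left(\left(- \frac{5}{3} + \frac{5}{3}\right) - 11\right)^{2} = \left(0 - 11\right)^{2} = \left(-11\right)^{2} = 121$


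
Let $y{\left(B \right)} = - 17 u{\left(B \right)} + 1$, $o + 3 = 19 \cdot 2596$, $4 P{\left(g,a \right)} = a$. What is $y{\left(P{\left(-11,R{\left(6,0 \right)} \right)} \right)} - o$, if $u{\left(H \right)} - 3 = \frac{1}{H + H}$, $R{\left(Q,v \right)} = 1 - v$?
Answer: $-49405$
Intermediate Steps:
$u{\left(H \right)} = 3 + \frac{1}{2 H}$ ($u{\left(H \right)} = 3 + \frac{1}{H + H} = 3 + \frac{1}{2 H}$)
$P{\left(g,a \right)} = \frac{a}{4}$
$o = 49321$ ($o = -3 + 19 \cdot 2596 = -3 + 49324 = 49321$)
$y{\left(B \right)} = -50 - \frac{17}{2 B}$ ($y{\left(B \right)} = - 17 \left(3 + \frac{1}{2 B}\right) + 1 = \left(-51 - \frac{17}{2 B}\right) + 1 = -50 - \frac{17}{2 B}$)
$y{\left(P{\left(-11,R{\left(6,0 \right)} \right)} \right)} - o = \left(-50 - \frac{17}{2 \frac{1 - 0}{4}}\right) - 49321 = \left(-50 - \frac{17}{2 \frac{1 + 0}{4}}\right) - 49321 = \left(-50 - \frac{17}{2 \cdot \frac{1}{4} \cdot 1}\right) - 49321 = \left(-50 - \frac{17 \frac{1}{\frac{1}{4}}}{2}\right) - 49321 = \left(-50 - 34\right) - 49321 = -84 - 49321 = -49405$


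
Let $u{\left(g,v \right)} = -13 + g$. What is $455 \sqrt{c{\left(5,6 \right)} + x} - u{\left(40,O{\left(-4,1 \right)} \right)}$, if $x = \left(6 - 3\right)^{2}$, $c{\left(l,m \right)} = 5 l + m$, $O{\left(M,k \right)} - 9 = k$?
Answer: $-27 + 910 \sqrt{10} \approx 2850.7$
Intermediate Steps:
$O{\left(M,k \right)} = 9 + k$
$c{\left(l,m \right)} = m + 5 l$
$x = 9$ ($x = 3^{2} = 9$)
$455 \sqrt{c{\left(5,6 \right)} + x} - u{\left(40,O{\left(-4,1 \right)} \right)} = 455 \sqrt{\left(6 + 5 \cdot 5\right) + 9} - \left(-13 + 40\right) = 455 \sqrt{\left(6 + 25\right) + 9} - 27 = 455 \sqrt{31 + 9} - 27 = 455 \sqrt{40} - 27 = 455 \cdot 2 \sqrt{10} - 27 = 910 \sqrt{10} - 27 = -27 + 910 \sqrt{10}$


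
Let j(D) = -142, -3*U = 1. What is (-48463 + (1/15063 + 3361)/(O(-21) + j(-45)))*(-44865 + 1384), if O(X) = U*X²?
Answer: 9175364863093385/4353207 ≈ 2.1077e+9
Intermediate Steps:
U = -⅓ (U = -⅓*1 = -⅓ ≈ -0.33333)
O(X) = -X²/3
(-48463 + (1/15063 + 3361)/(O(-21) + j(-45)))*(-44865 + 1384) = (-48463 + (1/15063 + 3361)/(-⅓*(-21)² - 142))*(-44865 + 1384) = (-48463 + (1/15063 + 3361)/(-⅓*441 - 142))*(-43481) = (-48463 + 50626744/(15063*(-147 - 142)))*(-43481) = (-48463 + (50626744/15063)/(-289))*(-43481) = (-48463 + (50626744/15063)*(-1/289))*(-43481) = (-48463 - 50626744/4353207)*(-43481) = -211020097585/4353207*(-43481) = 9175364863093385/4353207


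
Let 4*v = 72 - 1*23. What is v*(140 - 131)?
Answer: 441/4 ≈ 110.25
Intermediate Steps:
v = 49/4 (v = (72 - 1*23)/4 = (72 - 23)/4 = (¼)*49 = 49/4 ≈ 12.250)
v*(140 - 131) = 49*(140 - 131)/4 = (49/4)*9 = 441/4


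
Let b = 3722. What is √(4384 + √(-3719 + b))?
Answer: √(4384 + √3) ≈ 66.225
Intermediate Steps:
√(4384 + √(-3719 + b)) = √(4384 + √(-3719 + 3722)) = √(4384 + √3)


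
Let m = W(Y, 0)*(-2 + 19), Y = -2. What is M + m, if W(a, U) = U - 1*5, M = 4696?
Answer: 4611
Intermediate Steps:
W(a, U) = -5 + U (W(a, U) = U - 5 = -5 + U)
m = -85 (m = (-5 + 0)*(-2 + 19) = -5*17 = -85)
M + m = 4696 - 85 = 4611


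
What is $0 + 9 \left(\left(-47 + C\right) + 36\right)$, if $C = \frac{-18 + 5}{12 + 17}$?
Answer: $- \frac{2988}{29} \approx -103.03$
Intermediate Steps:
$C = - \frac{13}{29} \approx -0.44828$
$0 + 9 \left(\left(-47 + C\right) + 36\right) = 0 + 9 \left(\left(-47 - \frac{13}{29}\right) + 36\right) = 0 + 9 \left(- \frac{1376}{29} + 36\right) = 0 + 9 \left(- \frac{332}{29}\right) = 0 - \frac{2988}{29} = - \frac{2988}{29}$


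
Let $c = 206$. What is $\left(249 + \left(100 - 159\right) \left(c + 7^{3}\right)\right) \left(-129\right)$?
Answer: $4146318$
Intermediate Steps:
$\left(249 + \left(100 - 159\right) \left(c + 7^{3}\right)\right) \left(-129\right) = \left(249 + \left(100 - 159\right) \left(206 + 7^{3}\right)\right) \left(-129\right) = \left(249 - 59 \left(206 + 343\right)\right) \left(-129\right) = \left(249 - 32391\right) \left(-129\right) = \left(-32142\right) \left(-129\right) = 4146318$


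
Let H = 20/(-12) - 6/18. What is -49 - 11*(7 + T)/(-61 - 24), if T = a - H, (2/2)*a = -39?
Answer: -899/17 ≈ -52.882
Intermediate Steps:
a = -39
H = -2 (H = 20*(-1/12) - 6*1/18 = -5/3 - ⅓ = -2)
T = -37 (T = -39 - 1*(-2) = -39 + 2 = -37)
-49 - 11*(7 + T)/(-61 - 24) = -49 - 11*(7 - 37)/(-61 - 24) = -49 - (-330)/(-85) = -49 - (-330)*(-1)/85 = -49 - 11*6/17 = -49 - 66/17 = -899/17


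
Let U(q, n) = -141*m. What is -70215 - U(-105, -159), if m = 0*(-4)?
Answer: -70215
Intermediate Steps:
m = 0
U(q, n) = 0 (U(q, n) = -141*0 = 0)
-70215 - U(-105, -159) = -70215 - 1*0 = -70215 + 0 = -70215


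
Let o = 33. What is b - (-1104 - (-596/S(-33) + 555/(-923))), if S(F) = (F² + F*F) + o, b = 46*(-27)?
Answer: -283401127/2040753 ≈ -138.87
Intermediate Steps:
b = -1242
S(F) = 33 + 2*F² (S(F) = (F² + F*F) + 33 = (F² + F²) + 33 = 2*F² + 33 = 33 + 2*F²)
b - (-1104 - (-596/S(-33) + 555/(-923))) = -1242 - (-1104 - (-596/(33 + 2*(-33)²) + 555/(-923))) = -1242 - (-1104 - (-596/(33 + 2*1089) + 555*(-1/923))) = -1242 - (-1104 - (-596/(33 + 2178) - 555/923)) = -1242 - (-1104 - (-596/2211 - 555/923)) = -1242 - (-1104 - 1*(-1777213/2040753)) = -1242 - (-1104 + 1777213/2040753) = -1242 - 1*(-2251214099/2040753) = -1242 + 2251214099/2040753 = -283401127/2040753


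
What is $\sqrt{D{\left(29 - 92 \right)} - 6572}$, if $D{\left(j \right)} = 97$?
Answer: $5 i \sqrt{259} \approx 80.467 i$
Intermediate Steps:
$\sqrt{D{\left(29 - 92 \right)} - 6572} = \sqrt{97 - 6572} = \sqrt{-6475} = 5 i \sqrt{259}$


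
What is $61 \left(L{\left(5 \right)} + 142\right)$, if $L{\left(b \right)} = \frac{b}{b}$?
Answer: $8723$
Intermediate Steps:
$L{\left(b \right)} = 1$
$61 \left(L{\left(5 \right)} + 142\right) = 61 \left(1 + 142\right) = 61 \cdot 143 = 8723$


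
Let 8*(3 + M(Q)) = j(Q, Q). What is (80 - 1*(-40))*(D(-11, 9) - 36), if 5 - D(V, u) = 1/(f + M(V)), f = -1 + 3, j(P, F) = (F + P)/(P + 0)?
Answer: -3560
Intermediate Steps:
j(P, F) = (F + P)/P
M(Q) = -11/4 (M(Q) = -3 + ((Q + Q)/Q)/8 = -3 + ((2*Q)/Q)/8 = -3 + (1/8)*2 = -3 + 1/4 = -11/4)
f = 2
D(V, u) = 19/3 (D(V, u) = 5 - 1/(2 - 11/4) = 5 - 1/(-3/4) = 5 - 1*(-4/3) = 5 + 4/3 = 19/3)
(80 - 1*(-40))*(D(-11, 9) - 36) = (80 - 1*(-40))*(19/3 - 36) = (80 + 40)*(-89/3) = 120*(-89/3) = -3560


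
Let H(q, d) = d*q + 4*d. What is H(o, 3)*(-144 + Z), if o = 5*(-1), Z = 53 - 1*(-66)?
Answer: 75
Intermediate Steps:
Z = 119 (Z = 53 + 66 = 119)
o = -5
H(q, d) = 4*d + d*q
H(o, 3)*(-144 + Z) = (3*(4 - 5))*(-144 + 119) = (3*(-1))*(-25) = -3*(-25) = 75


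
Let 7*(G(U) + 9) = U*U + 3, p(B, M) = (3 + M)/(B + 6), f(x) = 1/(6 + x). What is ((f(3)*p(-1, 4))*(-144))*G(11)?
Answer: -976/5 ≈ -195.20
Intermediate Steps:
p(B, M) = (3 + M)/(6 + B)
G(U) = -60/7 + U²/7 (G(U) = -9 + (U*U + 3)/7 = -9 + (U² + 3)/7 = -9 + (3 + U²)/7 = -9 + (3/7 + U²/7) = -60/7 + U²/7)
((f(3)*p(-1, 4))*(-144))*G(11) = ((((3 + 4)/(6 - 1))/(6 + 3))*(-144))*(-60/7 + (⅐)*11²) = (((7/5)/9)*(-144))*(-60/7 + (⅐)*121) = ((((⅕)*7)/9)*(-144))*(-60/7 + 121/7) = (((⅑)*(7/5))*(-144))*(61/7) = ((7/45)*(-144))*(61/7) = -112/5*61/7 = -976/5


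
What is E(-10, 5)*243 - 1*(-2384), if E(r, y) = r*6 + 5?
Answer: -10981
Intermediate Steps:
E(r, y) = 5 + 6*r (E(r, y) = 6*r + 5 = 5 + 6*r)
E(-10, 5)*243 - 1*(-2384) = (5 + 6*(-10))*243 - 1*(-2384) = (5 - 60)*243 + 2384 = -55*243 + 2384 = -13365 + 2384 = -10981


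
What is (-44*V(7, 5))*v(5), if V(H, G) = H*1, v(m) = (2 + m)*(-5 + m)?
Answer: 0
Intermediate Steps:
v(m) = (-5 + m)*(2 + m)
V(H, G) = H
(-44*V(7, 5))*v(5) = (-44*7)*(-10 + 5² - 3*5) = -308*(-10 + 25 - 15) = -308*0 = 0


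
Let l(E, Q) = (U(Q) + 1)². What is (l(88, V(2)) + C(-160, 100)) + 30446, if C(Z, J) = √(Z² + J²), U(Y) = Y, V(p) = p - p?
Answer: 30447 + 20*√89 ≈ 30636.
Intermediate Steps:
V(p) = 0
C(Z, J) = √(J² + Z²)
l(E, Q) = (1 + Q)² (l(E, Q) = (Q + 1)² = (1 + Q)²)
(l(88, V(2)) + C(-160, 100)) + 30446 = ((1 + 0)² + √(100² + (-160)²)) + 30446 = (1² + √(10000 + 25600)) + 30446 = (1 + √35600) + 30446 = (1 + 20*√89) + 30446 = 30447 + 20*√89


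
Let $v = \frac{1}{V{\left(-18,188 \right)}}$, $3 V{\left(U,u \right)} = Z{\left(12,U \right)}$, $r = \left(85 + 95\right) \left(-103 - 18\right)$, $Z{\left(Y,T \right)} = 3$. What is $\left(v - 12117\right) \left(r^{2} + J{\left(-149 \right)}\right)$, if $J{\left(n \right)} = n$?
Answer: $-5747445729116$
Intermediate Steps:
$r = -21780$ ($r = 180 \left(-121\right) = -21780$)
$V{\left(U,u \right)} = 1$ ($V{\left(U,u \right)} = \frac{1}{3} \cdot 3 = 1$)
$v = 1$ ($v = 1^{-1} = 1$)
$\left(v - 12117\right) \left(r^{2} + J{\left(-149 \right)}\right) = \left(1 - 12117\right) \left(\left(-21780\right)^{2} - 149\right) = - 12116 \left(474368400 - 149\right) = \left(-12116\right) 474368251 = -5747445729116$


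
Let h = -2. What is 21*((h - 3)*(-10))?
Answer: 1050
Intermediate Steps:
21*((h - 3)*(-10)) = 21*((-2 - 3)*(-10)) = 21*(-5*(-10)) = 21*50 = 1050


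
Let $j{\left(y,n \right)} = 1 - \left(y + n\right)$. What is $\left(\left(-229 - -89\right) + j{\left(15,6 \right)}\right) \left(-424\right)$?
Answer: $67840$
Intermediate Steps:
$j{\left(y,n \right)} = 1 - n - y$ ($j{\left(y,n \right)} = 1 - \left(n + y\right) = 1 - n - y$)
$\left(\left(-229 - -89\right) + j{\left(15,6 \right)}\right) \left(-424\right) = \left(\left(-229 - -89\right) - 20\right) \left(-424\right) = \left(\left(-229 + 89\right) - 20\right) \left(-424\right) = \left(-140 - 20\right) \left(-424\right) = \left(-160\right) \left(-424\right) = 67840$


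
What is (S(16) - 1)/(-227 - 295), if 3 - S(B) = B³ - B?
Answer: 2039/261 ≈ 7.8123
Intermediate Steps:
S(B) = 3 + B - B³ (S(B) = 3 - (B³ - B) = 3 + (B - B³) = 3 + B - B³)
(S(16) - 1)/(-227 - 295) = ((3 + 16 - 1*16³) - 1)/(-227 - 295) = ((3 + 16 - 1*4096) - 1)/(-522) = ((3 + 16 - 4096) - 1)*(-1/522) = (-4077 - 1)*(-1/522) = -4078*(-1/522) = 2039/261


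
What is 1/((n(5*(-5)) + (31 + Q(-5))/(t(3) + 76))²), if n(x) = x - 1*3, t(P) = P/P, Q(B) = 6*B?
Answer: 5929/4644025 ≈ 0.0012767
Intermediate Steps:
t(P) = 1
n(x) = -3 + x (n(x) = x - 3 = -3 + x)
1/((n(5*(-5)) + (31 + Q(-5))/(t(3) + 76))²) = 1/(((-3 + 5*(-5)) + (31 + 6*(-5))/(1 + 76))²) = 1/(((-3 - 25) + (31 - 30)/77)²) = 1/((-28 + 1*(1/77))²) = 1/((-28 + 1/77)²) = 1/((-2155/77)²) = 1/(4644025/5929) = 5929/4644025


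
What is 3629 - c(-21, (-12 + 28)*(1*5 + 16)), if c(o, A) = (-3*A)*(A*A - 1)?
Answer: 113801789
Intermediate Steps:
c(o, A) = -3*A*(-1 + A²) (c(o, A) = (-3*A)*(A² - 1) = (-3*A)*(-1 + A²) = -3*A*(-1 + A²))
3629 - c(-21, (-12 + 28)*(1*5 + 16)) = 3629 - 3*(-12 + 28)*(1*5 + 16)*(1 - ((-12 + 28)*(1*5 + 16))²) = 3629 - 3*16*(5 + 16)*(1 - (16*(5 + 16))²) = 3629 - 3*16*21*(1 - (16*21)²) = 3629 - 3*336*(1 - 1*336²) = 3629 - 3*336*(1 - 1*112896) = 3629 - 3*336*(1 - 112896) = 3629 - 3*336*(-112895) = 3629 - 1*(-113798160) = 3629 + 113798160 = 113801789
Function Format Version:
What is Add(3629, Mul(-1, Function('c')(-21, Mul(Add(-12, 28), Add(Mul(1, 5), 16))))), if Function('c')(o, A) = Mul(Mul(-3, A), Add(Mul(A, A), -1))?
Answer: 113801789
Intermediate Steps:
Function('c')(o, A) = Mul(-3, A, Add(-1, Pow(A, 2))) (Function('c')(o, A) = Mul(Mul(-3, A), Add(Pow(A, 2), -1)) = Mul(Mul(-3, A), Add(-1, Pow(A, 2))) = Mul(-3, A, Add(-1, Pow(A, 2))))
Add(3629, Mul(-1, Function('c')(-21, Mul(Add(-12, 28), Add(Mul(1, 5), 16))))) = Add(3629, Mul(-1, Mul(3, Mul(Add(-12, 28), Add(Mul(1, 5), 16)), Add(1, Mul(-1, Pow(Mul(Add(-12, 28), Add(Mul(1, 5), 16)), 2)))))) = Add(3629, Mul(-1, Mul(3, Mul(16, Add(5, 16)), Add(1, Mul(-1, Pow(Mul(16, Add(5, 16)), 2)))))) = Add(3629, Mul(-1, Mul(3, Mul(16, 21), Add(1, Mul(-1, Pow(Mul(16, 21), 2)))))) = Add(3629, Mul(-1, Mul(3, 336, Add(1, Mul(-1, Pow(336, 2)))))) = Add(3629, Mul(-1, Mul(3, 336, Add(1, Mul(-1, 112896))))) = Add(3629, Mul(-1, Mul(3, 336, Add(1, -112896)))) = Add(3629, Mul(-1, Mul(3, 336, -112895))) = Add(3629, Mul(-1, -113798160)) = Add(3629, 113798160) = 113801789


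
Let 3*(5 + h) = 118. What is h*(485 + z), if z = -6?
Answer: 49337/3 ≈ 16446.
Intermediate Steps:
h = 103/3 (h = -5 + (1/3)*118 = -5 + 118/3 = 103/3 ≈ 34.333)
h*(485 + z) = 103*(485 - 6)/3 = (103/3)*479 = 49337/3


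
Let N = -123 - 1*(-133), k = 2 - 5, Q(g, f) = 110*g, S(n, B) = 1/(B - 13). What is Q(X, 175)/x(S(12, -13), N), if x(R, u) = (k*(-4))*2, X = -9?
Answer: -165/4 ≈ -41.250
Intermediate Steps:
S(n, B) = 1/(-13 + B)
k = -3
N = 10 (N = -123 + 133 = 10)
x(R, u) = 24 (x(R, u) = -3*(-4)*2 = 12*2 = 24)
Q(X, 175)/x(S(12, -13), N) = (110*(-9))/24 = -990*1/24 = -165/4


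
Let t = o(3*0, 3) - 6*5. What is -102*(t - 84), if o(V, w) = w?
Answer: 11322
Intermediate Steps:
t = -27 (t = 3 - 6*5 = 3 - 30 = -27)
-102*(t - 84) = -102*(-27 - 84) = -102*(-111) = 11322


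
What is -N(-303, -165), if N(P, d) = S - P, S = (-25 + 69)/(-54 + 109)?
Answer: -1519/5 ≈ -303.80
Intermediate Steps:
S = ⅘ (S = 44/55 = 44*(1/55) = ⅘ ≈ 0.80000)
N(P, d) = ⅘ - P
-N(-303, -165) = -(⅘ - 1*(-303)) = -(⅘ + 303) = -1*1519/5 = -1519/5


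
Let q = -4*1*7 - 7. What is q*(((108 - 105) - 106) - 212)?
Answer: 11025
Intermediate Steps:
q = -35 (q = -4*7 - 7 = -28 - 7 = -35)
q*(((108 - 105) - 106) - 212) = -35*(((108 - 105) - 106) - 212) = -35*((3 - 106) - 212) = -35*(-103 - 212) = -35*(-315) = 11025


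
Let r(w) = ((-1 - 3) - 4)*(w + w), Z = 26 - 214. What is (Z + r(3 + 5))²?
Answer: 99856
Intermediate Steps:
Z = -188
r(w) = -16*w (r(w) = (-4 - 4)*(2*w) = -16*w)
(Z + r(3 + 5))² = (-188 - 16*(3 + 5))² = (-188 - 16*8)² = (-188 - 128)² = (-316)² = 99856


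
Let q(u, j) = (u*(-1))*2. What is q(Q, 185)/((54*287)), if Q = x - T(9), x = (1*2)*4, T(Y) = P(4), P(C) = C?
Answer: -4/7749 ≈ -0.00051620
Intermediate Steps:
T(Y) = 4
x = 8 (x = 2*4 = 8)
Q = 4 (Q = 8 - 1*4 = 8 - 4 = 4)
q(u, j) = -2*u (q(u, j) = -u*2 = -2*u)
q(Q, 185)/((54*287)) = (-2*4)/((54*287)) = -8/15498 = -8*1/15498 = -4/7749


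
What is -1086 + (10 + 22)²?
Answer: -62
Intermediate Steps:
-1086 + (10 + 22)² = -1086 + 32² = -1086 + 1024 = -62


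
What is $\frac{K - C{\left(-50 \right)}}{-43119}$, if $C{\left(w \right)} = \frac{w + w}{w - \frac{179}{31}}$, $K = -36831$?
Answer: $\frac{63683899}{74552751} \approx 0.85421$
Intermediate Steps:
$C{\left(w \right)} = \frac{2 w}{- \frac{179}{31} + w}$ ($C{\left(w \right)} = \frac{2 w}{w - \frac{179}{31}} = \frac{2 w}{- \frac{179}{31} + w}$)
$\frac{K - C{\left(-50 \right)}}{-43119} = \frac{-36831 - 62 \left(-50\right) \frac{1}{-179 + 31 \left(-50\right)}}{-43119} = \left(-36831 - 62 \left(-50\right) \frac{1}{-179 - 1550}\right) \left(- \frac{1}{43119}\right) = \left(-36831 - 62 \left(-50\right) \frac{1}{-1729}\right) \left(- \frac{1}{43119}\right) = \left(-36831 - 62 \left(-50\right) \left(- \frac{1}{1729}\right)\right) \left(- \frac{1}{43119}\right) = \left(-36831 - \frac{3100}{1729}\right) \left(- \frac{1}{43119}\right) = \left(- \frac{63683899}{1729}\right) \left(- \frac{1}{43119}\right) = \frac{63683899}{74552751}$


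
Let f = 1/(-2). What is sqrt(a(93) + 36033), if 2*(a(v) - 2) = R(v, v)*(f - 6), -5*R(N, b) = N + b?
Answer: sqrt(3615590)/10 ≈ 190.15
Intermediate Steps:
f = -1/2 ≈ -0.50000
R(N, b) = -N/5 - b/5 (R(N, b) = -(N + b)/5 = -N/5 - b/5)
a(v) = 2 + 13*v/10 (a(v) = 2 + ((-v/5 - v/5)*(-1/2 - 6))/2 = 2 + (-2*v/5*(-13/2))/2 = 2 + (13*v/5)/2 = 2 + 13*v/10)
sqrt(a(93) + 36033) = sqrt((2 + (13/10)*93) + 36033) = sqrt((2 + 1209/10) + 36033) = sqrt(1229/10 + 36033) = sqrt(361559/10) = sqrt(3615590)/10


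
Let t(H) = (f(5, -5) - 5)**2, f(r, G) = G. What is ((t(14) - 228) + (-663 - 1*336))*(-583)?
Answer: 657041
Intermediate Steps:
t(H) = 100 (t(H) = (-5 - 5)**2 = (-10)**2 = 100)
((t(14) - 228) + (-663 - 1*336))*(-583) = ((100 - 228) + (-663 - 1*336))*(-583) = (-128 + (-663 - 336))*(-583) = (-128 - 999)*(-583) = -1127*(-583) = 657041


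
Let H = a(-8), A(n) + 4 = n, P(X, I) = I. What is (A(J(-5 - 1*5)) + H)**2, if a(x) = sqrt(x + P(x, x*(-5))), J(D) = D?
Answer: 228 - 112*sqrt(2) ≈ 69.608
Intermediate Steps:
A(n) = -4 + n
a(x) = 2*sqrt(-x) (a(x) = sqrt(x + x*(-5)) = sqrt(x - 5*x) = sqrt(-4*x) = 2*sqrt(-x))
H = 4*sqrt(2) (H = 2*sqrt(-1*(-8)) = 2*sqrt(8) = 2*(2*sqrt(2)) = 4*sqrt(2) ≈ 5.6569)
(A(J(-5 - 1*5)) + H)**2 = ((-4 + (-5 - 1*5)) + 4*sqrt(2))**2 = ((-4 + (-5 - 5)) + 4*sqrt(2))**2 = ((-4 - 10) + 4*sqrt(2))**2 = (-14 + 4*sqrt(2))**2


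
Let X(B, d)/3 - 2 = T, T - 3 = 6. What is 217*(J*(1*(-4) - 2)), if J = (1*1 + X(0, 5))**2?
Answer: -1505112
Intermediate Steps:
T = 9 (T = 3 + 6 = 9)
X(B, d) = 33 (X(B, d) = 6 + 3*9 = 6 + 27 = 33)
J = 1156 (J = (1*1 + 33)**2 = (1 + 33)**2 = 34**2 = 1156)
217*(J*(1*(-4) - 2)) = 217*(1156*(1*(-4) - 2)) = 217*(1156*(-4 - 2)) = 217*(1156*(-6)) = 217*(-6936) = -1505112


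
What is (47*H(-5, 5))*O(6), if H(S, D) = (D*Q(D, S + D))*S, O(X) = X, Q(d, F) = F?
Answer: 0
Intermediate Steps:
H(S, D) = D*S*(D + S) (H(S, D) = (D*(S + D))*S = (D*(D + S))*S = D*S*(D + S))
(47*H(-5, 5))*O(6) = (47*(5*(-5)*(5 - 5)))*6 = (47*(5*(-5)*0))*6 = (47*0)*6 = 0*6 = 0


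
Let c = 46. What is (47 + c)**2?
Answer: 8649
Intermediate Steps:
(47 + c)**2 = (47 + 46)**2 = 93**2 = 8649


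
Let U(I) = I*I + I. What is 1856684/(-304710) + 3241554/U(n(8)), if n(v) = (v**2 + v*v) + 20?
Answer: 236697580943/1679866230 ≈ 140.90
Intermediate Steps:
n(v) = 20 + 2*v**2 (n(v) = (v**2 + v**2) + 20 = 2*v**2 + 20 = 20 + 2*v**2)
U(I) = I + I**2 (U(I) = I**2 + I = I + I**2)
1856684/(-304710) + 3241554/U(n(8)) = 1856684/(-304710) + 3241554/(((20 + 2*8**2)*(1 + (20 + 2*8**2)))) = 1856684*(-1/304710) + 3241554/(((20 + 2*64)*(1 + (20 + 2*64)))) = -928342/152355 + 3241554/(((20 + 128)*(1 + (20 + 128)))) = -928342/152355 + 3241554/((148*(1 + 148))) = -928342/152355 + 3241554/((148*149)) = -928342/152355 + 3241554/22052 = -928342/152355 + 3241554*(1/22052) = -928342/152355 + 1620777/11026 = 236697580943/1679866230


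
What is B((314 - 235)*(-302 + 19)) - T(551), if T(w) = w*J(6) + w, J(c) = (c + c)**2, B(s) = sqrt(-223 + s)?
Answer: -79895 + 2*I*sqrt(5645) ≈ -79895.0 + 150.27*I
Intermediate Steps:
J(c) = 4*c**2 (J(c) = (2*c)**2 = 4*c**2)
T(w) = 145*w (T(w) = w*(4*6**2) + w = w*(4*36) + w = w*144 + w = 144*w + w = 145*w)
B((314 - 235)*(-302 + 19)) - T(551) = sqrt(-223 + (314 - 235)*(-302 + 19)) - 145*551 = sqrt(-223 + 79*(-283)) - 1*79895 = sqrt(-223 - 22357) - 79895 = sqrt(-22580) - 79895 = 2*I*sqrt(5645) - 79895 = -79895 + 2*I*sqrt(5645)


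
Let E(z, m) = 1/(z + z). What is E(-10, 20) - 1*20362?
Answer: -407241/20 ≈ -20362.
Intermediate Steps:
E(z, m) = 1/(2*z)
E(-10, 20) - 1*20362 = (1/2)/(-10) - 1*20362 = (1/2)*(-1/10) - 20362 = -1/20 - 20362 = -407241/20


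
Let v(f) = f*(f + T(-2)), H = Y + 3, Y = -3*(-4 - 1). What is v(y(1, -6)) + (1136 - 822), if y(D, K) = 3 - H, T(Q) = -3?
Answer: 584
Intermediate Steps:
Y = 15 (Y = -3*(-5) = 15)
H = 18 (H = 15 + 3 = 18)
y(D, K) = -15 (y(D, K) = 3 - 1*18 = 3 - 18 = -15)
v(f) = f*(-3 + f) (v(f) = f*(f - 3) = f*(-3 + f))
v(y(1, -6)) + (1136 - 822) = -15*(-3 - 15) + (1136 - 822) = -15*(-18) + 314 = 270 + 314 = 584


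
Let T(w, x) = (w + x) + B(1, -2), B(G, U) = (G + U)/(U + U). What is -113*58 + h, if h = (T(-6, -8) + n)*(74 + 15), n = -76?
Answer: -58167/4 ≈ -14542.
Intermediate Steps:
B(G, U) = (G + U)/(2*U) (B(G, U) = (G + U)/((2*U)) = (G + U)*(1/(2*U)) = (G + U)/(2*U))
T(w, x) = ¼ + w + x (T(w, x) = (w + x) + (½)*(1 - 2)/(-2) = (w + x) + (½)*(-½)*(-1) = (w + x) + ¼ = ¼ + w + x)
h = -31951/4 (h = ((¼ - 6 - 8) - 76)*(74 + 15) = (-55/4 - 76)*89 = -359/4*89 = -31951/4 ≈ -7987.8)
-113*58 + h = -113*58 - 31951/4 = -6554 - 31951/4 = -58167/4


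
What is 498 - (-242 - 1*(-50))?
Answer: 690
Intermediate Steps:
498 - (-242 - 1*(-50)) = 498 - (-242 + 50) = 498 - 1*(-192) = 498 + 192 = 690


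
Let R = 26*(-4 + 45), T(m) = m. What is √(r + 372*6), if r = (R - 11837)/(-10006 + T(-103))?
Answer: √228201162431/10109 ≈ 47.255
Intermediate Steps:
R = 1066 (R = 26*41 = 1066)
r = 10771/10109 (r = (1066 - 11837)/(-10006 - 103) = -10771/(-10109) = -10771*(-1/10109) = 10771/10109 ≈ 1.0655)
√(r + 372*6) = √(10771/10109 + 372*6) = √(10771/10109 + 2232) = √(22574059/10109) = √228201162431/10109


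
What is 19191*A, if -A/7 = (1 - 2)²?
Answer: -134337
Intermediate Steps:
A = -7 (A = -7*(1 - 2)² = -7*(-1)² = -7*1 = -7)
19191*A = 19191*(-7) = -134337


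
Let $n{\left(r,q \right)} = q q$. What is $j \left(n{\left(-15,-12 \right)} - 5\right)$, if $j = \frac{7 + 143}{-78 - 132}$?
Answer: $- \frac{695}{7} \approx -99.286$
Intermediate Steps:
$j = - \frac{5}{7}$ ($j = \frac{150}{-210} = 150 \left(- \frac{1}{210}\right) = - \frac{5}{7} \approx -0.71429$)
$n{\left(r,q \right)} = q^{2}$
$j \left(n{\left(-15,-12 \right)} - 5\right) = - \frac{5 \left(\left(-12\right)^{2} - 5\right)}{7} = - \frac{5 \left(144 - 5\right)}{7} = \left(- \frac{5}{7}\right) 139 = - \frac{695}{7}$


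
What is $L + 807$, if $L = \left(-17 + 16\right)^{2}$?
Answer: $808$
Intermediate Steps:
$L = 1$ ($L = \left(-1\right)^{2} = 1$)
$L + 807 = 1 + 807 = 808$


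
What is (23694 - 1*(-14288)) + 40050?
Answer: 78032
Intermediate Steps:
(23694 - 1*(-14288)) + 40050 = (23694 + 14288) + 40050 = 37982 + 40050 = 78032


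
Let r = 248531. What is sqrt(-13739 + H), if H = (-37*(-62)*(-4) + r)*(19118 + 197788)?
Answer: sqrt(51917521891) ≈ 2.2785e+5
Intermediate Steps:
H = 51917535630 (H = (-37*(-62)*(-4) + 248531)*(19118 + 197788) = (2294*(-4) + 248531)*216906 = (-9176 + 248531)*216906 = 239355*216906 = 51917535630)
sqrt(-13739 + H) = sqrt(-13739 + 51917535630) = sqrt(51917521891)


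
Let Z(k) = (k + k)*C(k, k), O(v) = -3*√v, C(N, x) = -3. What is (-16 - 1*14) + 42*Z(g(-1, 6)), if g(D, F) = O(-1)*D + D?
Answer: 222 - 756*I ≈ 222.0 - 756.0*I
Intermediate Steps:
g(D, F) = D - 3*I*D (g(D, F) = (-3*I)*D + D = -3*I*D + D = D - 3*I*D)
Z(k) = -6*k (Z(k) = (k + k)*(-3) = (2*k)*(-3) = -6*k)
(-16 - 1*14) + 42*Z(g(-1, 6)) = (-16 - 1*14) + 42*(-(-6)*(1 - 3*I)) = (-16 - 14) + 42*(-6*(-1 + 3*I)) = -30 + 42*(6 - 18*I) = -30 + (252 - 756*I) = 222 - 756*I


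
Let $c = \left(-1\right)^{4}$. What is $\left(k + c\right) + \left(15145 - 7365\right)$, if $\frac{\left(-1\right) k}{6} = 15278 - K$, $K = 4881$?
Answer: $-54601$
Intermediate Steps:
$c = 1$
$k = -62382$ ($k = - 6 \left(15278 - 4881\right) = \left(-6\right) 10397 = -62382$)
$\left(k + c\right) + \left(15145 - 7365\right) = \left(-62382 + 1\right) + \left(15145 - 7365\right) = -62381 + \left(15145 - 7365\right) = -62381 + 7780 = -54601$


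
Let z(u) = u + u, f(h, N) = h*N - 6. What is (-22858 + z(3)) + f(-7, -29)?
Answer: -22655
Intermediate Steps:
f(h, N) = -6 + N*h (f(h, N) = N*h - 6 = -6 + N*h)
z(u) = 2*u
(-22858 + z(3)) + f(-7, -29) = (-22858 + 2*3) + (-6 - 29*(-7)) = (-22858 + 6) + (-6 + 203) = -22852 + 197 = -22655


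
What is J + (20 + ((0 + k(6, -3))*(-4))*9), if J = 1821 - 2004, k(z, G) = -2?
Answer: -91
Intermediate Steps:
J = -183
J + (20 + ((0 + k(6, -3))*(-4))*9) = -183 + (20 + ((0 - 2)*(-4))*9) = -183 + (20 - 2*(-4)*9) = -183 + (20 + 8*9) = -183 + (20 + 72) = -183 + 92 = -91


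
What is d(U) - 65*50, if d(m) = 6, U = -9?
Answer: -3244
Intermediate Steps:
d(U) - 65*50 = 6 - 65*50 = 6 - 3250 = -3244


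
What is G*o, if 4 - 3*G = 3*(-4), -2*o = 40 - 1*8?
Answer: -256/3 ≈ -85.333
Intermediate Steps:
o = -16 (o = -(40 - 1*8)/2 = -(40 - 8)/2 = -½*32 = -16)
G = 16/3 (G = 4/3 - (-4) = 4/3 - ⅓*(-12) = 4/3 + 4 = 16/3 ≈ 5.3333)
G*o = (16/3)*(-16) = -256/3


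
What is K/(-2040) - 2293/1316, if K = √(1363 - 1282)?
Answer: -390797/223720 ≈ -1.7468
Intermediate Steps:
K = 9 (K = √81 = 9)
K/(-2040) - 2293/1316 = 9/(-2040) - 2293/1316 = 9*(-1/2040) - 2293*1/1316 = -3/680 - 2293/1316 = -390797/223720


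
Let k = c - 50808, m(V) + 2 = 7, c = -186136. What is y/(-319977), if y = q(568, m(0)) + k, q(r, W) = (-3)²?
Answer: 236935/319977 ≈ 0.74047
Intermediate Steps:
m(V) = 5 (m(V) = -2 + 7 = 5)
q(r, W) = 9
k = -236944 (k = -186136 - 50808 = -236944)
y = -236935 (y = 9 - 236944 = -236935)
y/(-319977) = -236935/(-319977) = -236935*(-1/319977) = 236935/319977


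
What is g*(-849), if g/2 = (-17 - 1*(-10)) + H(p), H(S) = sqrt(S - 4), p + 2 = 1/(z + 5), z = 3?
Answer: 11886 - 849*I*sqrt(94)/2 ≈ 11886.0 - 4115.7*I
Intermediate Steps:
p = -15/8 (p = -2 + 1/(3 + 5) = -2 + 1/8 = -15/8 ≈ -1.8750)
H(S) = sqrt(-4 + S)
g = -14 + I*sqrt(94)/2 (g = 2*((-17 - 1*(-10)) + sqrt(-4 - 15/8)) = 2*((-17 + 10) + sqrt(-47/8)) = 2*(-7 + I*sqrt(94)/4) = -14 + I*sqrt(94)/2 ≈ -14.0 + 4.8477*I)
g*(-849) = (-14 + I*sqrt(94)/2)*(-849) = 11886 - 849*I*sqrt(94)/2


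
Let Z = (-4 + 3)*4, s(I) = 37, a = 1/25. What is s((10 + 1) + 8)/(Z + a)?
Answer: -925/99 ≈ -9.3434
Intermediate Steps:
a = 1/25 ≈ 0.040000
Z = -4 (Z = -1*4 = -4)
s((10 + 1) + 8)/(Z + a) = 37/(-4 + 1/25) = 37/(-99/25) = -25/99*37 = -925/99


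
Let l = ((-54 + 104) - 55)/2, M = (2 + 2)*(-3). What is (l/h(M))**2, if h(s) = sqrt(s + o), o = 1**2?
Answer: -25/44 ≈ -0.56818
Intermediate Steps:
M = -12 (M = 4*(-3) = -12)
o = 1
h(s) = sqrt(1 + s) (h(s) = sqrt(s + 1) = sqrt(1 + s))
l = -5/2 (l = (50 - 55)*(1/2) = -5*1/2 = -5/2 ≈ -2.5000)
(l/h(M))**2 = (-5/(2*sqrt(1 - 12)))**2 = (-5*(-I*sqrt(11)/11)/2)**2 = (-(-5)*I*sqrt(11)/22)**2 = (5*I*sqrt(11)/22)**2 = -25/44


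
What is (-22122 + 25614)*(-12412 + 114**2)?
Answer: 2039328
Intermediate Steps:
(-22122 + 25614)*(-12412 + 114**2) = 3492*(-12412 + 12996) = 3492*584 = 2039328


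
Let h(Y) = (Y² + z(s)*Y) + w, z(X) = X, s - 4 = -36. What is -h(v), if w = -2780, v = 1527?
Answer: -2280085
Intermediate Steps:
s = -32 (s = 4 - 36 = -32)
h(Y) = -2780 + Y² - 32*Y (h(Y) = (Y² - 32*Y) - 2780 = -2780 + Y² - 32*Y)
-h(v) = -(-2780 + 1527² - 32*1527) = -(-2780 + 2331729 - 48864) = -1*2280085 = -2280085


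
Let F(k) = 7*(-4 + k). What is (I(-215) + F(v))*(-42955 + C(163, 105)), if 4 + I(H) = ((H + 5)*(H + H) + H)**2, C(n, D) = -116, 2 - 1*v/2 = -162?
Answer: -349534495000719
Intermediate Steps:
v = 328 (v = 4 - 2*(-162) = 4 + 324 = 328)
F(k) = -28 + 7*k
I(H) = -4 + (H + 2*H*(5 + H))**2 (I(H) = -4 + ((H + 5)*(H + H) + H)**2 = -4 + ((5 + H)*(2*H) + H)**2 = -4 + (2*H*(5 + H) + H)**2 = -4 + (H + 2*H*(5 + H))**2)
(I(-215) + F(v))*(-42955 + C(163, 105)) = ((-4 + (-215)**2*(11 + 2*(-215))**2) + (-28 + 7*328))*(-42955 - 116) = ((-4 + 46225*(11 - 430)**2) + (-28 + 2296))*(-43071) = ((-4 + 46225*(-419)**2) + 2268)*(-43071) = ((-4 + 46225*175561) + 2268)*(-43071) = ((-4 + 8115307225) + 2268)*(-43071) = (8115307221 + 2268)*(-43071) = 8115309489*(-43071) = -349534495000719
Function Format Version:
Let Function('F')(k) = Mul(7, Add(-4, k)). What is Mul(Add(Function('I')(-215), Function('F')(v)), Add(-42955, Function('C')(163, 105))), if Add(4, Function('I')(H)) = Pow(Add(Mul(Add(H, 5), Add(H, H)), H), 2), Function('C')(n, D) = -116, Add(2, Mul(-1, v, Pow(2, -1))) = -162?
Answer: -349534495000719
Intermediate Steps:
v = 328 (v = Add(4, Mul(-2, -162)) = Add(4, 324) = 328)
Function('F')(k) = Add(-28, Mul(7, k))
Function('I')(H) = Add(-4, Pow(Add(H, Mul(2, H, Add(5, H))), 2)) (Function('I')(H) = Add(-4, Pow(Add(Mul(Add(H, 5), Add(H, H)), H), 2)) = Add(-4, Pow(Add(Mul(Add(5, H), Mul(2, H)), H), 2)) = Add(-4, Pow(Add(Mul(2, H, Add(5, H)), H), 2)) = Add(-4, Pow(Add(H, Mul(2, H, Add(5, H))), 2)))
Mul(Add(Function('I')(-215), Function('F')(v)), Add(-42955, Function('C')(163, 105))) = Mul(Add(Add(-4, Mul(Pow(-215, 2), Pow(Add(11, Mul(2, -215)), 2))), Add(-28, Mul(7, 328))), Add(-42955, -116)) = Mul(Add(Add(-4, Mul(46225, Pow(Add(11, -430), 2))), Add(-28, 2296)), -43071) = Mul(Add(Add(-4, Mul(46225, Pow(-419, 2))), 2268), -43071) = Mul(Add(Add(-4, Mul(46225, 175561)), 2268), -43071) = Mul(Add(Add(-4, 8115307225), 2268), -43071) = Mul(Add(8115307221, 2268), -43071) = Mul(8115309489, -43071) = -349534495000719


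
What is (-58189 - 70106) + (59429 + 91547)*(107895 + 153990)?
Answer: 39538221465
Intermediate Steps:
(-58189 - 70106) + (59429 + 91547)*(107895 + 153990) = -128295 + 150976*261885 = -128295 + 39538349760 = 39538221465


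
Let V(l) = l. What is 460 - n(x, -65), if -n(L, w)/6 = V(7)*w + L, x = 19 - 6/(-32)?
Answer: -17239/8 ≈ -2154.9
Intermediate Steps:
x = 307/16 (x = 19 - 6*(-1/32) = 19 + 3/16 = 307/16 ≈ 19.188)
n(L, w) = -42*w - 6*L (n(L, w) = -6*(7*w + L) = -6*(L + 7*w) = -42*w - 6*L)
460 - n(x, -65) = 460 - (-42*(-65) - 6*307/16) = 460 - (2730 - 921/8) = 460 - 1*20919/8 = 460 - 20919/8 = -17239/8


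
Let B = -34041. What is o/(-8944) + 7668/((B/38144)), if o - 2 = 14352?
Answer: -436083835627/50743784 ≈ -8593.8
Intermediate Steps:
o = 14354 (o = 2 + 14352 = 14354)
o/(-8944) + 7668/((B/38144)) = 14354/(-8944) + 7668/((-34041/38144)) = 14354*(-1/8944) + 7668/((-34041*1/38144)) = -7177/4472 + 7668/(-34041/38144) = -7177/4472 + 7668*(-38144/34041) = -7177/4472 - 97496064/11347 = -436083835627/50743784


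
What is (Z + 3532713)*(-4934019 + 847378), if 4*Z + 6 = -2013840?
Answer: -24758926758423/2 ≈ -1.2379e+13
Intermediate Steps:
Z = -1006923/2 (Z = -3/2 + (1/4)*(-2013840) = -3/2 - 503460 = -1006923/2 ≈ -5.0346e+5)
(Z + 3532713)*(-4934019 + 847378) = (-1006923/2 + 3532713)*(-4934019 + 847378) = (6058503/2)*(-4086641) = -24758926758423/2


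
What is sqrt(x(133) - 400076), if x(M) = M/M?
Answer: 5*I*sqrt(16003) ≈ 632.51*I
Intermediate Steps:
x(M) = 1
sqrt(x(133) - 400076) = sqrt(1 - 400076) = sqrt(-400075) = 5*I*sqrt(16003)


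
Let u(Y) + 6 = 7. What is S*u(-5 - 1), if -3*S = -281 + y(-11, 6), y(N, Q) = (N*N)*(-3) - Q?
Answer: 650/3 ≈ 216.67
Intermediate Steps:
u(Y) = 1 (u(Y) = -6 + 7 = 1)
y(N, Q) = -Q - 3*N² (y(N, Q) = N²*(-3) - Q = -3*N² - Q = -Q - 3*N²)
S = 650/3 (S = -(-281 + (-1*6 - 3*(-11)²))/3 = -(-281 + (-6 - 3*121))/3 = -(-281 + (-6 - 363))/3 = -(-281 - 369)/3 = -⅓*(-650) = 650/3 ≈ 216.67)
S*u(-5 - 1) = (650/3)*1 = 650/3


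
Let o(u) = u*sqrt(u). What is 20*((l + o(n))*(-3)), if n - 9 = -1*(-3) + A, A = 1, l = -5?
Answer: 300 - 780*sqrt(13) ≈ -2512.3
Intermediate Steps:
n = 13 (n = 9 + (-1*(-3) + 1) = 9 + (3 + 1) = 9 + 4 = 13)
o(u) = u**(3/2)
20*((l + o(n))*(-3)) = 20*((-5 + 13**(3/2))*(-3)) = 20*((-5 + 13*sqrt(13))*(-3)) = 20*(15 - 39*sqrt(13)) = 300 - 780*sqrt(13)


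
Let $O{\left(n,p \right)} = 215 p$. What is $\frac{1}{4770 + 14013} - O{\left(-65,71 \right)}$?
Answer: $- \frac{286722494}{18783} \approx -15265.0$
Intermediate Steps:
$\frac{1}{4770 + 14013} - O{\left(-65,71 \right)} = \frac{1}{4770 + 14013} - 215 \cdot 71 = \frac{1}{18783} - 15265 = - \frac{286722494}{18783}$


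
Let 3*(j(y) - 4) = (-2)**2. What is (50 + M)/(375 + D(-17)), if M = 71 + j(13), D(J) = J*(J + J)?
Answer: 379/2859 ≈ 0.13256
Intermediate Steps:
D(J) = 2*J**2 (D(J) = J*(2*J) = 2*J**2)
j(y) = 16/3 (j(y) = 4 + (1/3)*(-2)**2 = 4 + (1/3)*4 = 4 + 4/3 = 16/3)
M = 229/3 (M = 71 + 16/3 = 229/3 ≈ 76.333)
(50 + M)/(375 + D(-17)) = (50 + 229/3)/(375 + 2*(-17)**2) = 379/(3*(375 + 2*289)) = 379/(3*(375 + 578)) = (379/3)/953 = (379/3)*(1/953) = 379/2859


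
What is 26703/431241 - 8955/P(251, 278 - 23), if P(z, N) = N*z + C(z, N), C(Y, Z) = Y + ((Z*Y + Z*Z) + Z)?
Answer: 435454056/27820938127 ≈ 0.015652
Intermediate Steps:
C(Y, Z) = Y + Z + Z² + Y*Z (C(Y, Z) = Y + ((Y*Z + Z²) + Z) = Y + ((Z² + Y*Z) + Z) = Y + (Z + Z² + Y*Z) = Y + Z + Z² + Y*Z)
P(z, N) = N + z + N² + 2*N*z (P(z, N) = N*z + (z + N + N² + z*N) = N*z + (z + N + N² + N*z) = N*z + (N + z + N² + N*z) = N + z + N² + 2*N*z)
26703/431241 - 8955/P(251, 278 - 23) = 26703/431241 - 8955/((278 - 23) + 251 + (278 - 23)² + 2*(278 - 23)*251) = 26703*(1/431241) - 8955/(255 + 251 + 255² + 2*255*251) = 8901/143747 - 8955/(255 + 251 + 65025 + 128010) = 8901/143747 - 8955/193541 = 435454056/27820938127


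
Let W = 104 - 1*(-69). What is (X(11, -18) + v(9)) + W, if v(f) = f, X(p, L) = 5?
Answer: 187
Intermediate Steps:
W = 173 (W = 104 + 69 = 173)
(X(11, -18) + v(9)) + W = (5 + 9) + 173 = 14 + 173 = 187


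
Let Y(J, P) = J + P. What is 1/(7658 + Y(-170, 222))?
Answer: 1/7710 ≈ 0.00012970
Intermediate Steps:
1/(7658 + Y(-170, 222)) = 1/(7658 + (-170 + 222)) = 1/(7658 + 52) = 1/7710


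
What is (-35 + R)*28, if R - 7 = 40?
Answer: 336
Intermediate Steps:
R = 47 (R = 7 + 40 = 47)
(-35 + R)*28 = (-35 + 47)*28 = 12*28 = 336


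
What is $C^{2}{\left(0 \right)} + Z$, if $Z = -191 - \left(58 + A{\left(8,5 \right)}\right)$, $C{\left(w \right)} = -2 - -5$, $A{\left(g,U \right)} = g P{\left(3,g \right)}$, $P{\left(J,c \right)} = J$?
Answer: $-264$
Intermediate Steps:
$A{\left(g,U \right)} = 3 g$ ($A{\left(g,U \right)} = g 3 = 3 g$)
$C{\left(w \right)} = 3$ ($C{\left(w \right)} = -2 + 5 = 3$)
$Z = -273$ ($Z = -191 - \left(58 + 3 \cdot 8\right) = -191 - \left(58 + 24\right) = -191 - 82 = -273$)
$C^{2}{\left(0 \right)} + Z = 3^{2} - 273 = 9 - 273 = -264$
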